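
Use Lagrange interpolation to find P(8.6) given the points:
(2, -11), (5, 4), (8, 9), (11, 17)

Lagrange interpolation formula:
P(x) = Σ yᵢ × Lᵢ(x)
where Lᵢ(x) = Π_{j≠i} (x - xⱼ)/(xᵢ - xⱼ)

L_0(8.6) = (8.6 - 5)/(2 - 5) × (8.6 - 8)/(2 - 8) × (8.6 - 11)/(2 - 11) = 0.032000
L_1(8.6) = (8.6 - 2)/(5 - 2) × (8.6 - 8)/(5 - 8) × (8.6 - 11)/(5 - 11) = -0.176000
L_2(8.6) = (8.6 - 2)/(8 - 2) × (8.6 - 5)/(8 - 5) × (8.6 - 11)/(8 - 11) = 1.056000
L_3(8.6) = (8.6 - 2)/(11 - 2) × (8.6 - 5)/(11 - 5) × (8.6 - 8)/(11 - 8) = 0.088000

P(8.6) = (-11)×L_0(8.6) + 4×L_1(8.6) + 9×L_2(8.6) + 17×L_3(8.6)
P(8.6) = 9.944000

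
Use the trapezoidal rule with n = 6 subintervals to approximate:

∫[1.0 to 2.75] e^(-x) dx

f(x) = e^(-x)
a = 1.0, b = 2.75, n = 6
h = (b - a)/n = 0.291667

Trapezoidal rule: (h/2)[f(x₀) + 2f(x₁) + 2f(x₂) + ... + f(xₙ)]

x_0 = 1.0000, f(x_0) = 0.367879, coefficient = 1
x_1 = 1.2917, f(x_1) = 0.274812, coefficient = 2
x_2 = 1.5833, f(x_2) = 0.205290, coefficient = 2
x_3 = 1.8750, f(x_3) = 0.153355, coefficient = 2
x_4 = 2.1667, f(x_4) = 0.114559, coefficient = 2
x_5 = 2.4583, f(x_5) = 0.085577, coefficient = 2
x_6 = 2.7500, f(x_6) = 0.063928, coefficient = 1

I ≈ (0.291667/2) × 2.098994 = 0.306103
Exact value: 0.303952
Error: 0.002152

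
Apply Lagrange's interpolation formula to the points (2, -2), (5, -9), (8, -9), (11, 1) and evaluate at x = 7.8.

Lagrange interpolation formula:
P(x) = Σ yᵢ × Lᵢ(x)
where Lᵢ(x) = Π_{j≠i} (x - xⱼ)/(xᵢ - xⱼ)

L_0(7.8) = (7.8 - 5)/(2 - 5) × (7.8 - 8)/(2 - 8) × (7.8 - 11)/(2 - 11) = -0.011062
L_1(7.8) = (7.8 - 2)/(5 - 2) × (7.8 - 8)/(5 - 8) × (7.8 - 11)/(5 - 11) = 0.068741
L_2(7.8) = (7.8 - 2)/(8 - 2) × (7.8 - 5)/(8 - 5) × (7.8 - 11)/(8 - 11) = 0.962370
L_3(7.8) = (7.8 - 2)/(11 - 2) × (7.8 - 5)/(11 - 5) × (7.8 - 8)/(11 - 8) = -0.020049

P(7.8) = (-2)×L_0(7.8) + (-9)×L_1(7.8) + (-9)×L_2(7.8) + 1×L_3(7.8)
P(7.8) = -9.277926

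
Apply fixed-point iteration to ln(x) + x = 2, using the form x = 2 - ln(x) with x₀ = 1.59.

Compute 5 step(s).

Equation: ln(x) + x = 2
Fixed-point form: x = 2 - ln(x)
x₀ = 1.59

x_1 = g(1.590000) = 1.536266
x_2 = g(1.536266) = 1.570645
x_3 = g(1.570645) = 1.548514
x_4 = g(1.548514) = 1.562705
x_5 = g(1.562705) = 1.553582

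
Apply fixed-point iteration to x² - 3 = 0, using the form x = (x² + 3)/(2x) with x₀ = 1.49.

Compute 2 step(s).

Equation: x² - 3 = 0
Fixed-point form: x = (x² + 3)/(2x)
x₀ = 1.49

x_1 = g(1.490000) = 1.751711
x_2 = g(1.751711) = 1.732161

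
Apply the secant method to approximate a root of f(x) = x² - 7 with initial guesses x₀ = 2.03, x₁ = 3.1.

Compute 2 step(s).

f(x) = x² - 7
x₀ = 2.03, x₁ = 3.1

Secant formula: x_{n+1} = x_n - f(x_n)(x_n - x_{n-1})/(f(x_n) - f(x_{n-1}))

Iteration 1:
  f(2.030000) = -2.879100
  f(3.100000) = 2.610000
  x_2 = 3.100000 - 2.610000×(3.100000 - 2.030000)/(2.610000 - (-2.879100))
       = 2.591228
Iteration 2:
  f(3.100000) = 2.610000
  f(2.591228) = -0.285537
  x_3 = 2.591228 - (-0.285537)×(2.591228 - 3.100000)/(-0.285537 - 2.610000)
       = 2.641400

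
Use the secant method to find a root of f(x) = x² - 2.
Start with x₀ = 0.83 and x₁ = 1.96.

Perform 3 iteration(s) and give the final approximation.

f(x) = x² - 2
x₀ = 0.83, x₁ = 1.96

Secant formula: x_{n+1} = x_n - f(x_n)(x_n - x_{n-1})/(f(x_n) - f(x_{n-1}))

Iteration 1:
  f(0.830000) = -1.311100
  f(1.960000) = 1.841600
  x_2 = 1.960000 - 1.841600×(1.960000 - 0.830000)/(1.841600 - (-1.311100))
       = 1.299928
Iteration 2:
  f(1.960000) = 1.841600
  f(1.299928) = -0.310186
  x_3 = 1.299928 - (-0.310186)×(1.299928 - 1.960000)/(-0.310186 - 1.841600)
       = 1.395080
Iteration 3:
  f(1.299928) = -0.310186
  f(1.395080) = -0.053753
  x_4 = 1.395080 - (-0.053753)×(1.395080 - 1.299928)/(-0.053753 - (-0.310186))
       = 1.415025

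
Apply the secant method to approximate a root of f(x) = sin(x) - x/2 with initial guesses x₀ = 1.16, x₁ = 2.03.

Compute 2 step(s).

f(x) = sin(x) - x/2
x₀ = 1.16, x₁ = 2.03

Secant formula: x_{n+1} = x_n - f(x_n)(x_n - x_{n-1})/(f(x_n) - f(x_{n-1}))

Iteration 1:
  f(1.160000) = 0.336803
  f(2.030000) = -0.118594
  x_2 = 2.030000 - (-0.118594)×(2.030000 - 1.160000)/(-0.118594 - 0.336803)
       = 1.803435
Iteration 2:
  f(2.030000) = -0.118594
  f(1.803435) = 0.071344
  x_3 = 1.803435 - 0.071344×(1.803435 - 2.030000)/(0.071344 - (-0.118594))
       = 1.888537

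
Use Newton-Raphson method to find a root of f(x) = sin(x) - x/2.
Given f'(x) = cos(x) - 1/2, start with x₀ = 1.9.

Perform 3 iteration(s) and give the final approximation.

f(x) = sin(x) - x/2
f'(x) = cos(x) - 1/2
x₀ = 1.9

Newton-Raphson formula: x_{n+1} = x_n - f(x_n)/f'(x_n)

Iteration 1:
  f(1.900000) = -0.003700
  f'(1.900000) = -0.823290
  x_1 = 1.900000 - (-0.003700)/(-0.823290) = 1.895506
Iteration 2:
  f(1.895506) = -0.000010
  f'(1.895506) = -0.819034
  x_2 = 1.895506 - (-0.000010)/(-0.819034) = 1.895494
Iteration 3:
  f(1.895494) = 0.000000
  f'(1.895494) = -0.819023
  x_3 = 1.895494 - 0.000000/(-0.819023) = 1.895494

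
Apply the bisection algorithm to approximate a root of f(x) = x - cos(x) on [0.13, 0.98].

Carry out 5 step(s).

f(x) = x - cos(x)
Initial interval: [0.13, 0.98]

Iteration 1:
  c_1 = (0.130000 + 0.980000)/2 = 0.555000
  f(c_1) = f(0.555000) = -0.294900
  f(a) × f(c) ≥ 0, new interval: [0.555000, 0.980000]
Iteration 2:
  c_2 = (0.555000 + 0.980000)/2 = 0.767500
  f(c_2) = f(0.767500) = 0.047851
  f(a) × f(c) < 0, new interval: [0.555000, 0.767500]
Iteration 3:
  c_3 = (0.555000 + 0.767500)/2 = 0.661250
  f(c_3) = f(0.661250) = -0.127975
  f(a) × f(c) ≥ 0, new interval: [0.661250, 0.767500]
Iteration 4:
  c_4 = (0.661250 + 0.767500)/2 = 0.714375
  f(c_4) = f(0.714375) = -0.041128
  f(a) × f(c) ≥ 0, new interval: [0.714375, 0.767500]
Iteration 5:
  c_5 = (0.714375 + 0.767500)/2 = 0.740938
  f(c_5) = f(0.740938) = 0.003101
  f(a) × f(c) < 0, new interval: [0.714375, 0.740938]

After 5 iteration(s), the approximation is c_5 = 0.740938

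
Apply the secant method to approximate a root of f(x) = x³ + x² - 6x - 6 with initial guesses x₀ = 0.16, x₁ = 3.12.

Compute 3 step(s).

f(x) = x³ + x² - 6x - 6
x₀ = 0.16, x₁ = 3.12

Secant formula: x_{n+1} = x_n - f(x_n)(x_n - x_{n-1})/(f(x_n) - f(x_{n-1}))

Iteration 1:
  f(0.160000) = -6.930304
  f(3.120000) = 15.385728
  x_2 = 3.120000 - 15.385728×(3.120000 - 0.160000)/(15.385728 - (-6.930304))
       = 1.079236
Iteration 2:
  f(3.120000) = 15.385728
  f(1.079236) = -10.053625
  x_3 = 1.079236 - (-10.053625)×(1.079236 - 3.120000)/(-10.053625 - 15.385728)
       = 1.885745
Iteration 3:
  f(1.079236) = -10.053625
  f(1.885745) = -7.052659
  x_4 = 1.885745 - (-7.052659)×(1.885745 - 1.079236)/(-7.052659 - (-10.053625))
       = 3.781147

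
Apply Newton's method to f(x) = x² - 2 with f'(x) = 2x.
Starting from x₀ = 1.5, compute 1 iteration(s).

f(x) = x² - 2
f'(x) = 2x
x₀ = 1.5

Newton-Raphson formula: x_{n+1} = x_n - f(x_n)/f'(x_n)

Iteration 1:
  f(1.500000) = 0.250000
  f'(1.500000) = 3.000000
  x_1 = 1.500000 - 0.250000/3.000000 = 1.416667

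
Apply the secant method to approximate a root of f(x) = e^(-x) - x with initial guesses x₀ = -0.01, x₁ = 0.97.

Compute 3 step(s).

f(x) = e^(-x) - x
x₀ = -0.01, x₁ = 0.97

Secant formula: x_{n+1} = x_n - f(x_n)(x_n - x_{n-1})/(f(x_n) - f(x_{n-1}))

Iteration 1:
  f(-0.010000) = 1.020050
  f(0.970000) = -0.590917
  x_2 = 0.970000 - (-0.590917)×(0.970000 - (-0.010000))/(-0.590917 - 1.020050)
       = 0.610527
Iteration 2:
  f(0.970000) = -0.590917
  f(0.610527) = -0.067463
  x_3 = 0.610527 - (-0.067463)×(0.610527 - 0.970000)/(-0.067463 - (-0.590917))
       = 0.564198
Iteration 3:
  f(0.610527) = -0.067463
  f(0.564198) = 0.004618
  x_4 = 0.564198 - 0.004618×(0.564198 - 0.610527)/(0.004618 - (-0.067463))
       = 0.567166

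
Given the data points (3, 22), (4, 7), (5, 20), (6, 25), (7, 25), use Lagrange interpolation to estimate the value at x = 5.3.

Lagrange interpolation formula:
P(x) = Σ yᵢ × Lᵢ(x)
where Lᵢ(x) = Π_{j≠i} (x - xⱼ)/(xᵢ - xⱼ)

L_0(5.3) = (5.3 - 4)/(3 - 4) × (5.3 - 5)/(3 - 5) × (5.3 - 6)/(3 - 6) × (5.3 - 7)/(3 - 7) = 0.019337
L_1(5.3) = (5.3 - 3)/(4 - 3) × (5.3 - 5)/(4 - 5) × (5.3 - 6)/(4 - 6) × (5.3 - 7)/(4 - 7) = -0.136850
L_2(5.3) = (5.3 - 3)/(5 - 3) × (5.3 - 4)/(5 - 4) × (5.3 - 6)/(5 - 6) × (5.3 - 7)/(5 - 7) = 0.889525
L_3(5.3) = (5.3 - 3)/(6 - 3) × (5.3 - 4)/(6 - 4) × (5.3 - 5)/(6 - 5) × (5.3 - 7)/(6 - 7) = 0.254150
L_4(5.3) = (5.3 - 3)/(7 - 3) × (5.3 - 4)/(7 - 4) × (5.3 - 5)/(7 - 5) × (5.3 - 6)/(7 - 6) = -0.026162

P(5.3) = 22×L_0(5.3) + 7×L_1(5.3) + 20×L_2(5.3) + 25×L_3(5.3) + 25×L_4(5.3)
P(5.3) = 22.957662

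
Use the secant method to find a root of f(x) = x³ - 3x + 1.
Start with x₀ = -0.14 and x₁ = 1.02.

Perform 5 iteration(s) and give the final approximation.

f(x) = x³ - 3x + 1
x₀ = -0.14, x₁ = 1.02

Secant formula: x_{n+1} = x_n - f(x_n)(x_n - x_{n-1})/(f(x_n) - f(x_{n-1}))

Iteration 1:
  f(-0.140000) = 1.417256
  f(1.020000) = -0.998792
  x_2 = 1.020000 - (-0.998792)×(1.020000 - (-0.140000))/(-0.998792 - 1.417256)
       = 0.540457
Iteration 2:
  f(1.020000) = -0.998792
  f(0.540457) = -0.463507
  x_3 = 0.540457 - (-0.463507)×(0.540457 - 1.020000)/(-0.463507 - (-0.998792))
       = 0.125217
Iteration 3:
  f(0.540457) = -0.463507
  f(0.125217) = 0.626311
  x_4 = 0.125217 - 0.626311×(0.125217 - 0.540457)/(0.626311 - (-0.463507))
       = 0.363853
Iteration 4:
  f(0.125217) = 0.626311
  f(0.363853) = -0.043388
  x_5 = 0.363853 - (-0.043388)×(0.363853 - 0.125217)/(-0.043388 - 0.626311)
       = 0.348392
Iteration 5:
  f(0.363853) = -0.043388
  f(0.348392) = -0.002890
  x_6 = 0.348392 - (-0.002890)×(0.348392 - 0.363853)/(-0.002890 - (-0.043388))
       = 0.347289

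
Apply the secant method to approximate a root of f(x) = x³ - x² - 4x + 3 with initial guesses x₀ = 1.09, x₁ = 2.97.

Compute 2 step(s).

f(x) = x³ - x² - 4x + 3
x₀ = 1.09, x₁ = 2.97

Secant formula: x_{n+1} = x_n - f(x_n)(x_n - x_{n-1})/(f(x_n) - f(x_{n-1}))

Iteration 1:
  f(1.090000) = -1.253071
  f(2.970000) = 8.497173
  x_2 = 2.970000 - 8.497173×(2.970000 - 1.090000)/(8.497173 - (-1.253071))
       = 1.331612
Iteration 2:
  f(2.970000) = 8.497173
  f(1.331612) = -1.738436
  x_3 = 1.331612 - (-1.738436)×(1.331612 - 2.970000)/(-1.738436 - 8.497173)
       = 1.609879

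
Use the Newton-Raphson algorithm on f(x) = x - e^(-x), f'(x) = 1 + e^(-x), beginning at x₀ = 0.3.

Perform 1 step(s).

f(x) = x - e^(-x)
f'(x) = 1 + e^(-x)
x₀ = 0.3

Newton-Raphson formula: x_{n+1} = x_n - f(x_n)/f'(x_n)

Iteration 1:
  f(0.300000) = -0.440818
  f'(0.300000) = 1.740818
  x_1 = 0.300000 - (-0.440818)/1.740818 = 0.553225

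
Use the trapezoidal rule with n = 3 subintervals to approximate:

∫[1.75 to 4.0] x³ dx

f(x) = x³
a = 1.75, b = 4.0, n = 3
h = (b - a)/n = 0.750000

Trapezoidal rule: (h/2)[f(x₀) + 2f(x₁) + 2f(x₂) + ... + f(xₙ)]

x_0 = 1.7500, f(x_0) = 5.359375, coefficient = 1
x_1 = 2.5000, f(x_1) = 15.625000, coefficient = 2
x_2 = 3.2500, f(x_2) = 34.328125, coefficient = 2
x_3 = 4.0000, f(x_3) = 64.000000, coefficient = 1

I ≈ (0.750000/2) × 169.265625 = 63.474609
Exact value: 61.655273
Error: 1.819336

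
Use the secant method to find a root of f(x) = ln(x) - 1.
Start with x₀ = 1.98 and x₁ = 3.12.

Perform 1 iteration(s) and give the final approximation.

f(x) = ln(x) - 1
x₀ = 1.98, x₁ = 3.12

Secant formula: x_{n+1} = x_n - f(x_n)(x_n - x_{n-1})/(f(x_n) - f(x_{n-1}))

Iteration 1:
  f(1.980000) = -0.316903
  f(3.120000) = 0.137833
  x_2 = 3.120000 - 0.137833×(3.120000 - 1.980000)/(0.137833 - (-0.316903))
       = 2.774460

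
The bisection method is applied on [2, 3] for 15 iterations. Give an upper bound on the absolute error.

Bisection error bound: |error| ≤ (b-a)/2^n
|error| ≤ (3 - 2)/2^15 = 1/2^15
|error| ≤ 0.0000305176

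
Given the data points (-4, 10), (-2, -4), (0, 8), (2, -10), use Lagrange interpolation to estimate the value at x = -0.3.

Lagrange interpolation formula:
P(x) = Σ yᵢ × Lᵢ(x)
where Lᵢ(x) = Π_{j≠i} (x - xⱼ)/(xᵢ - xⱼ)

L_0(-0.3) = (-0.3 - (-2))/(-4 - (-2)) × (-0.3 - 0)/(-4 - 0) × (-0.3 - 2)/(-4 - 2) = -0.024437
L_1(-0.3) = (-0.3 - (-4))/(-2 - (-4)) × (-0.3 - 0)/(-2 - 0) × (-0.3 - 2)/(-2 - 2) = 0.159562
L_2(-0.3) = (-0.3 - (-4))/(0 - (-4)) × (-0.3 - (-2))/(0 - (-2)) × (-0.3 - 2)/(0 - 2) = 0.904187
L_3(-0.3) = (-0.3 - (-4))/(2 - (-4)) × (-0.3 - (-2))/(2 - (-2)) × (-0.3 - 0)/(2 - 0) = -0.039313

P(-0.3) = 10×L_0(-0.3) + (-4)×L_1(-0.3) + 8×L_2(-0.3) + (-10)×L_3(-0.3)
P(-0.3) = 6.744000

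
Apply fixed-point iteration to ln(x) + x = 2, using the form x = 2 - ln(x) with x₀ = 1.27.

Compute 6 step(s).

Equation: ln(x) + x = 2
Fixed-point form: x = 2 - ln(x)
x₀ = 1.27

x_1 = g(1.270000) = 1.760983
x_2 = g(1.760983) = 1.434128
x_3 = g(1.434128) = 1.639443
x_4 = g(1.639443) = 1.505643
x_5 = g(1.505643) = 1.590780
x_6 = g(1.590780) = 1.535776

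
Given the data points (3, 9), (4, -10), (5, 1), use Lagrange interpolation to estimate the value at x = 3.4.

Lagrange interpolation formula:
P(x) = Σ yᵢ × Lᵢ(x)
where Lᵢ(x) = Π_{j≠i} (x - xⱼ)/(xᵢ - xⱼ)

L_0(3.4) = (3.4 - 4)/(3 - 4) × (3.4 - 5)/(3 - 5) = 0.480000
L_1(3.4) = (3.4 - 3)/(4 - 3) × (3.4 - 5)/(4 - 5) = 0.640000
L_2(3.4) = (3.4 - 3)/(5 - 3) × (3.4 - 4)/(5 - 4) = -0.120000

P(3.4) = 9×L_0(3.4) + (-10)×L_1(3.4) + 1×L_2(3.4)
P(3.4) = -2.200000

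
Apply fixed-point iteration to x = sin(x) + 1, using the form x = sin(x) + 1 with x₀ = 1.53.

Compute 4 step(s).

Equation: x = sin(x) + 1
Fixed-point form: x = sin(x) + 1
x₀ = 1.53

x_1 = g(1.530000) = 1.999168
x_2 = g(1.999168) = 1.909643
x_3 = g(1.909643) = 1.943139
x_4 = g(1.943139) = 1.931478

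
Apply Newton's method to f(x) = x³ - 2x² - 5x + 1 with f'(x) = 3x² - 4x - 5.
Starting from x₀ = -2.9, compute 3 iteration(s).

f(x) = x³ - 2x² - 5x + 1
f'(x) = 3x² - 4x - 5
x₀ = -2.9

Newton-Raphson formula: x_{n+1} = x_n - f(x_n)/f'(x_n)

Iteration 1:
  f(-2.900000) = -25.709000
  f'(-2.900000) = 31.830000
  x_1 = -2.900000 - (-25.709000)/31.830000 = -2.092303
Iteration 2:
  f(-2.092303) = -6.453488
  f'(-2.092303) = 16.502405
  x_2 = -2.092303 - (-6.453488)/16.502405 = -1.701239
Iteration 3:
  f(-1.701239) = -1.205987
  f'(-1.701239) = 10.487604
  x_3 = -1.701239 - (-1.205987)/10.487604 = -1.586248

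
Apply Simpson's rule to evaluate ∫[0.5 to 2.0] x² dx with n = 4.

f(x) = x²
a = 0.5, b = 2.0, n = 4
h = (b - a)/n = 0.375000

Simpson's rule: (h/3)[f(x₀) + 4f(x₁) + 2f(x₂) + ... + f(xₙ)]

x_0 = 0.5000, f(x_0) = 0.250000, coefficient = 1
x_1 = 0.8750, f(x_1) = 0.765625, coefficient = 4
x_2 = 1.2500, f(x_2) = 1.562500, coefficient = 2
x_3 = 1.6250, f(x_3) = 2.640625, coefficient = 4
x_4 = 2.0000, f(x_4) = 4.000000, coefficient = 1

I ≈ (0.375000/3) × 21.000000 = 2.625000
Exact value: 2.625000
Error: 0.000000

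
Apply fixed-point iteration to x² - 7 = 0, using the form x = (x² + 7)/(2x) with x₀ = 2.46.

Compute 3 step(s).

Equation: x² - 7 = 0
Fixed-point form: x = (x² + 7)/(2x)
x₀ = 2.46

x_1 = g(2.460000) = 2.652764
x_2 = g(2.652764) = 2.645761
x_3 = g(2.645761) = 2.645751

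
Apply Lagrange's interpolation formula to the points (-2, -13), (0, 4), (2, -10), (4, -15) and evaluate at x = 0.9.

Lagrange interpolation formula:
P(x) = Σ yᵢ × Lᵢ(x)
where Lᵢ(x) = Π_{j≠i} (x - xⱼ)/(xᵢ - xⱼ)

L_0(0.9) = (0.9 - 0)/(-2 - 0) × (0.9 - 2)/(-2 - 2) × (0.9 - 4)/(-2 - 4) = -0.063938
L_1(0.9) = (0.9 - (-2))/(0 - (-2)) × (0.9 - 2)/(0 - 2) × (0.9 - 4)/(0 - 4) = 0.618062
L_2(0.9) = (0.9 - (-2))/(2 - (-2)) × (0.9 - 0)/(2 - 0) × (0.9 - 4)/(2 - 4) = 0.505687
L_3(0.9) = (0.9 - (-2))/(4 - (-2)) × (0.9 - 0)/(4 - 0) × (0.9 - 2)/(4 - 2) = -0.059813

P(0.9) = (-13)×L_0(0.9) + 4×L_1(0.9) + (-10)×L_2(0.9) + (-15)×L_3(0.9)
P(0.9) = -0.856250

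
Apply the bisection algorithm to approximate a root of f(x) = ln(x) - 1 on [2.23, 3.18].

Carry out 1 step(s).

f(x) = ln(x) - 1
Initial interval: [2.23, 3.18]

Iteration 1:
  c_1 = (2.230000 + 3.180000)/2 = 2.705000
  f(c_1) = f(2.705000) = -0.004898
  f(a) × f(c) ≥ 0, new interval: [2.705000, 3.180000]

After 1 iteration(s), the approximation is c_1 = 2.705000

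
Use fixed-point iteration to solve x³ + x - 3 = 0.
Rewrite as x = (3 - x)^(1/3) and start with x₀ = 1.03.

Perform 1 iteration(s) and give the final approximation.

Equation: x³ + x - 3 = 0
Fixed-point form: x = (3 - x)^(1/3)
x₀ = 1.03

x_1 = g(1.030000) = 1.253590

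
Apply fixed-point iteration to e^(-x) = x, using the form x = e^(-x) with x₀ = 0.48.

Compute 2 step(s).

Equation: e^(-x) = x
Fixed-point form: x = e^(-x)
x₀ = 0.48

x_1 = g(0.480000) = 0.618783
x_2 = g(0.618783) = 0.538599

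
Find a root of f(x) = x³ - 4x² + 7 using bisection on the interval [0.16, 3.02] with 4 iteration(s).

f(x) = x³ - 4x² + 7
Initial interval: [0.16, 3.02]

Iteration 1:
  c_1 = (0.160000 + 3.020000)/2 = 1.590000
  f(c_1) = f(1.590000) = 0.907279
  f(a) × f(c) ≥ 0, new interval: [1.590000, 3.020000]
Iteration 2:
  c_2 = (1.590000 + 3.020000)/2 = 2.305000
  f(c_2) = f(2.305000) = -2.005577
  f(a) × f(c) < 0, new interval: [1.590000, 2.305000]
Iteration 3:
  c_3 = (1.590000 + 2.305000)/2 = 1.947500
  f(c_3) = f(1.947500) = -0.784632
  f(a) × f(c) < 0, new interval: [1.590000, 1.947500]
Iteration 4:
  c_4 = (1.590000 + 1.947500)/2 = 1.768750
  f(c_4) = f(1.768750) = 0.019587
  f(a) × f(c) ≥ 0, new interval: [1.768750, 1.947500]

After 4 iteration(s), the approximation is c_4 = 1.768750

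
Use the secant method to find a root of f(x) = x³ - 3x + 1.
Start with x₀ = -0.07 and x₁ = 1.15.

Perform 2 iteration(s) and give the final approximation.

f(x) = x³ - 3x + 1
x₀ = -0.07, x₁ = 1.15

Secant formula: x_{n+1} = x_n - f(x_n)(x_n - x_{n-1})/(f(x_n) - f(x_{n-1}))

Iteration 1:
  f(-0.070000) = 1.209657
  f(1.150000) = -0.929125
  x_2 = 1.150000 - (-0.929125)×(1.150000 - (-0.070000))/(-0.929125 - 1.209657)
       = 0.620010
Iteration 2:
  f(1.150000) = -0.929125
  f(0.620010) = -0.621691
  x_3 = 0.620010 - (-0.621691)×(0.620010 - 1.150000)/(-0.621691 - (-0.929125))
       = -0.451731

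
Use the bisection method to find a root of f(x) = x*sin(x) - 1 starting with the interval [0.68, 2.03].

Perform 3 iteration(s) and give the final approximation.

f(x) = x*sin(x) - 1
Initial interval: [0.68, 2.03]

Iteration 1:
  c_1 = (0.680000 + 2.030000)/2 = 1.355000
  f(c_1) = f(1.355000) = 0.323572
  f(a) × f(c) < 0, new interval: [0.680000, 1.355000]
Iteration 2:
  c_2 = (0.680000 + 1.355000)/2 = 1.017500
  f(c_2) = f(1.017500) = -0.134314
  f(a) × f(c) ≥ 0, new interval: [1.017500, 1.355000]
Iteration 3:
  c_3 = (1.017500 + 1.355000)/2 = 1.186250
  f(c_3) = f(1.186250) = 0.099617
  f(a) × f(c) < 0, new interval: [1.017500, 1.186250]

After 3 iteration(s), the approximation is c_3 = 1.186250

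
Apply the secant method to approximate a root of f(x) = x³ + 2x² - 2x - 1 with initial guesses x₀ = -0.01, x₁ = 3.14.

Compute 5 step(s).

f(x) = x³ + 2x² - 2x - 1
x₀ = -0.01, x₁ = 3.14

Secant formula: x_{n+1} = x_n - f(x_n)(x_n - x_{n-1})/(f(x_n) - f(x_{n-1}))

Iteration 1:
  f(-0.010000) = -0.979801
  f(3.140000) = 43.398344
  x_2 = 3.140000 - 43.398344×(3.140000 - (-0.010000))/(43.398344 - (-0.979801))
       = 0.059547
Iteration 2:
  f(3.140000) = 43.398344
  f(0.059547) = -1.111791
  x_3 = 0.059547 - (-1.111791)×(0.059547 - 3.140000)/(-1.111791 - 43.398344)
       = 0.136492
Iteration 3:
  f(0.059547) = -1.111791
  f(0.136492) = -1.233181
  x_4 = 0.136492 - (-1.233181)×(0.136492 - 0.059547)/(-1.233181 - (-1.111791))
       = -0.645181
Iteration 4:
  f(0.136492) = -1.233181
  f(-0.645181) = 0.854316
  x_5 = -0.645181 - 0.854316×(-0.645181 - 0.136492)/(0.854316 - (-1.233181))
       = -0.325278
Iteration 5:
  f(-0.645181) = 0.854316
  f(-0.325278) = -0.172248
  x_6 = -0.325278 - (-0.172248)×(-0.325278 - (-0.645181))/(-0.172248 - 0.854316)
       = -0.378955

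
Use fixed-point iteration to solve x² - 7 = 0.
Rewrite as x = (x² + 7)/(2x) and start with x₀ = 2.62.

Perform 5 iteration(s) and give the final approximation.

Equation: x² - 7 = 0
Fixed-point form: x = (x² + 7)/(2x)
x₀ = 2.62

x_1 = g(2.620000) = 2.645878
x_2 = g(2.645878) = 2.645751
x_3 = g(2.645751) = 2.645751
x_4 = g(2.645751) = 2.645751
x_5 = g(2.645751) = 2.645751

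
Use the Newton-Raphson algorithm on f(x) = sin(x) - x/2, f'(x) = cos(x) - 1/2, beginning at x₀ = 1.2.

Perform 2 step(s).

f(x) = sin(x) - x/2
f'(x) = cos(x) - 1/2
x₀ = 1.2

Newton-Raphson formula: x_{n+1} = x_n - f(x_n)/f'(x_n)

Iteration 1:
  f(1.200000) = 0.332039
  f'(1.200000) = -0.137642
  x_1 = 1.200000 - 0.332039/(-0.137642) = 3.612334
Iteration 2:
  f(3.612334) = -2.259714
  f'(3.612334) = -1.391232
  x_2 = 3.612334 - (-2.259714)/(-1.391232) = 1.988080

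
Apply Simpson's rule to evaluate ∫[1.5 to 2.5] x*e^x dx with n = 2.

f(x) = x*e^x
a = 1.5, b = 2.5, n = 2
h = (b - a)/n = 0.500000

Simpson's rule: (h/3)[f(x₀) + 4f(x₁) + 2f(x₂) + ... + f(xₙ)]

x_0 = 1.5000, f(x_0) = 6.722534, coefficient = 1
x_1 = 2.0000, f(x_1) = 14.778112, coefficient = 4
x_2 = 2.5000, f(x_2) = 30.456235, coefficient = 1

I ≈ (0.500000/3) × 96.291217 = 16.048536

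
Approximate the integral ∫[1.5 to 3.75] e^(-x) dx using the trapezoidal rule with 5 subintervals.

f(x) = e^(-x)
a = 1.5, b = 3.75, n = 5
h = (b - a)/n = 0.450000

Trapezoidal rule: (h/2)[f(x₀) + 2f(x₁) + 2f(x₂) + ... + f(xₙ)]

x_0 = 1.5000, f(x_0) = 0.223130, coefficient = 1
x_1 = 1.9500, f(x_1) = 0.142274, coefficient = 2
x_2 = 2.4000, f(x_2) = 0.090718, coefficient = 2
x_3 = 2.8500, f(x_3) = 0.057844, coefficient = 2
x_4 = 3.3000, f(x_4) = 0.036883, coefficient = 2
x_5 = 3.7500, f(x_5) = 0.023518, coefficient = 1

I ≈ (0.450000/2) × 0.902087 = 0.202970
Exact value: 0.199612
Error: 0.003357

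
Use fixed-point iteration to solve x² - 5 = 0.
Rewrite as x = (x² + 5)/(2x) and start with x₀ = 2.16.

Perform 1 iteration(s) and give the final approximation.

Equation: x² - 5 = 0
Fixed-point form: x = (x² + 5)/(2x)
x₀ = 2.16

x_1 = g(2.160000) = 2.237407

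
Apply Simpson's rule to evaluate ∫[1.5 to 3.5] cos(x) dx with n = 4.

f(x) = cos(x)
a = 1.5, b = 3.5, n = 4
h = (b - a)/n = 0.500000

Simpson's rule: (h/3)[f(x₀) + 4f(x₁) + 2f(x₂) + ... + f(xₙ)]

x_0 = 1.5000, f(x_0) = 0.070737, coefficient = 1
x_1 = 2.0000, f(x_1) = -0.416147, coefficient = 4
x_2 = 2.5000, f(x_2) = -0.801144, coefficient = 2
x_3 = 3.0000, f(x_3) = -0.989992, coefficient = 4
x_4 = 3.5000, f(x_4) = -0.936457, coefficient = 1

I ≈ (0.500000/3) × -8.092564 = -1.348761
Exact value: -1.348278
Error: 0.000482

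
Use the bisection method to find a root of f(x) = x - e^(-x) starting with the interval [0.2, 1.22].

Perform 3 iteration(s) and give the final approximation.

f(x) = x - e^(-x)
Initial interval: [0.2, 1.22]

Iteration 1:
  c_1 = (0.200000 + 1.220000)/2 = 0.710000
  f(c_1) = f(0.710000) = 0.218356
  f(a) × f(c) < 0, new interval: [0.200000, 0.710000]
Iteration 2:
  c_2 = (0.200000 + 0.710000)/2 = 0.455000
  f(c_2) = f(0.455000) = -0.179448
  f(a) × f(c) ≥ 0, new interval: [0.455000, 0.710000]
Iteration 3:
  c_3 = (0.455000 + 0.710000)/2 = 0.582500
  f(c_3) = f(0.582500) = 0.024000
  f(a) × f(c) < 0, new interval: [0.455000, 0.582500]

After 3 iteration(s), the approximation is c_3 = 0.582500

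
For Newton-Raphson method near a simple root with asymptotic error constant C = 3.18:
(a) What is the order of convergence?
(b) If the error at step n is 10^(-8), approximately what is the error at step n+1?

(a) Newton-Raphson has quadratic (order 2) convergence near simple roots.
    This means |e_{n+1}| ≈ C|e_n|².

(b) With |e_n| = 10^(-8) and C = 3.18:
    |e_{n+1}| ≈ 3.18 × (10^(-8))² = 3.18 × 10^(-16)

(a) 2 (quadratic); (b) |e_{n+1}| ≈ 3.180e-16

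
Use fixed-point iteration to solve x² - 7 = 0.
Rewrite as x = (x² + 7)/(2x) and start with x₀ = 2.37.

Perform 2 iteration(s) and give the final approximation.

Equation: x² - 7 = 0
Fixed-point form: x = (x² + 7)/(2x)
x₀ = 2.37

x_1 = g(2.370000) = 2.661793
x_2 = g(2.661793) = 2.645800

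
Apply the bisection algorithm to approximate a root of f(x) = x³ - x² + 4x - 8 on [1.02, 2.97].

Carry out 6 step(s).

f(x) = x³ - x² + 4x - 8
Initial interval: [1.02, 2.97]

Iteration 1:
  c_1 = (1.020000 + 2.970000)/2 = 1.995000
  f(c_1) = f(1.995000) = 3.940125
  f(a) × f(c) < 0, new interval: [1.020000, 1.995000]
Iteration 2:
  c_2 = (1.020000 + 1.995000)/2 = 1.507500
  f(c_2) = f(1.507500) = -0.816678
  f(a) × f(c) ≥ 0, new interval: [1.507500, 1.995000]
Iteration 3:
  c_3 = (1.507500 + 1.995000)/2 = 1.751250
  f(c_3) = f(1.751250) = 1.308991
  f(a) × f(c) < 0, new interval: [1.507500, 1.751250]
Iteration 4:
  c_4 = (1.507500 + 1.751250)/2 = 1.629375
  f(c_4) = f(1.629375) = 0.188404
  f(a) × f(c) < 0, new interval: [1.507500, 1.629375]
Iteration 5:
  c_5 = (1.507500 + 1.629375)/2 = 1.568437
  f(c_5) = f(1.568437) = -0.327896
  f(a) × f(c) ≥ 0, new interval: [1.568437, 1.629375]
Iteration 6:
  c_6 = (1.568437 + 1.629375)/2 = 1.598906
  f(c_6) = f(1.598906) = -0.073270
  f(a) × f(c) ≥ 0, new interval: [1.598906, 1.629375]

After 6 iteration(s), the approximation is c_6 = 1.598906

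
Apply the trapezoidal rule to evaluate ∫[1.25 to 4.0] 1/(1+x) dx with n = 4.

f(x) = 1/(1+x)
a = 1.25, b = 4.0, n = 4
h = (b - a)/n = 0.687500

Trapezoidal rule: (h/2)[f(x₀) + 2f(x₁) + 2f(x₂) + ... + f(xₙ)]

x_0 = 1.2500, f(x_0) = 0.444444, coefficient = 1
x_1 = 1.9375, f(x_1) = 0.340426, coefficient = 2
x_2 = 2.6250, f(x_2) = 0.275862, coefficient = 2
x_3 = 3.3125, f(x_3) = 0.231884, coefficient = 2
x_4 = 4.0000, f(x_4) = 0.200000, coefficient = 1

I ≈ (0.687500/2) × 2.340788 = 0.804646
Exact value: 0.798508
Error: 0.006138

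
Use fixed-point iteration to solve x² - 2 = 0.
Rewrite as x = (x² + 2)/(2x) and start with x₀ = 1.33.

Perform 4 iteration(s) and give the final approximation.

Equation: x² - 2 = 0
Fixed-point form: x = (x² + 2)/(2x)
x₀ = 1.33

x_1 = g(1.330000) = 1.416880
x_2 = g(1.416880) = 1.414216
x_3 = g(1.414216) = 1.414214
x_4 = g(1.414214) = 1.414214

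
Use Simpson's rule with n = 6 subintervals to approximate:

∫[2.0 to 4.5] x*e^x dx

f(x) = x*e^x
a = 2.0, b = 4.5, n = 6
h = (b - a)/n = 0.416667

Simpson's rule: (h/3)[f(x₀) + 4f(x₁) + 2f(x₂) + ... + f(xₙ)]

x_0 = 2.0000, f(x_0) = 14.778112, coefficient = 1
x_1 = 2.4167, f(x_1) = 27.087053, coefficient = 4
x_2 = 2.8333, f(x_2) = 48.172446, coefficient = 2
x_3 = 3.2500, f(x_3) = 83.818605, coefficient = 4
x_4 = 3.6667, f(x_4) = 143.444708, coefficient = 2
x_5 = 4.0833, f(x_5) = 242.317047, coefficient = 4
x_6 = 4.5000, f(x_6) = 405.077091, coefficient = 1

I ≈ (0.416667/3) × 2215.980330 = 307.775046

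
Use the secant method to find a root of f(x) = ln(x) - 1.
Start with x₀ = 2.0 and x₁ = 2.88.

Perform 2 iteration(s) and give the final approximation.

f(x) = ln(x) - 1
x₀ = 2.0, x₁ = 2.88

Secant formula: x_{n+1} = x_n - f(x_n)(x_n - x_{n-1})/(f(x_n) - f(x_{n-1}))

Iteration 1:
  f(2.000000) = -0.306853
  f(2.880000) = 0.057790
  x_2 = 2.880000 - 0.057790×(2.880000 - 2.000000)/(0.057790 - (-0.306853))
       = 2.740534
Iteration 2:
  f(2.880000) = 0.057790
  f(2.740534) = 0.008153
  x_3 = 2.740534 - 0.008153×(2.740534 - 2.880000)/(0.008153 - 0.057790)
       = 2.717627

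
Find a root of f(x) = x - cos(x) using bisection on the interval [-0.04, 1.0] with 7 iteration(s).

f(x) = x - cos(x)
Initial interval: [-0.04, 1.0]

Iteration 1:
  c_1 = (-0.040000 + 1.000000)/2 = 0.480000
  f(c_1) = f(0.480000) = -0.406995
  f(a) × f(c) ≥ 0, new interval: [0.480000, 1.000000]
Iteration 2:
  c_2 = (0.480000 + 1.000000)/2 = 0.740000
  f(c_2) = f(0.740000) = 0.001531
  f(a) × f(c) < 0, new interval: [0.480000, 0.740000]
Iteration 3:
  c_3 = (0.480000 + 0.740000)/2 = 0.610000
  f(c_3) = f(0.610000) = -0.209648
  f(a) × f(c) ≥ 0, new interval: [0.610000, 0.740000]
Iteration 4:
  c_4 = (0.610000 + 0.740000)/2 = 0.675000
  f(c_4) = f(0.675000) = -0.105707
  f(a) × f(c) ≥ 0, new interval: [0.675000, 0.740000]
Iteration 5:
  c_5 = (0.675000 + 0.740000)/2 = 0.707500
  f(c_5) = f(0.707500) = -0.052489
  f(a) × f(c) ≥ 0, new interval: [0.707500, 0.740000]
Iteration 6:
  c_6 = (0.707500 + 0.740000)/2 = 0.723750
  f(c_6) = f(0.723750) = -0.025578
  f(a) × f(c) ≥ 0, new interval: [0.723750, 0.740000]
Iteration 7:
  c_7 = (0.723750 + 0.740000)/2 = 0.731875
  f(c_7) = f(0.731875) = -0.012048
  f(a) × f(c) ≥ 0, new interval: [0.731875, 0.740000]

After 7 iteration(s), the approximation is c_7 = 0.731875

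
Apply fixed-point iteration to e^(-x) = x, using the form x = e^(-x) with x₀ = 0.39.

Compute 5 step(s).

Equation: e^(-x) = x
Fixed-point form: x = e^(-x)
x₀ = 0.39

x_1 = g(0.390000) = 0.677057
x_2 = g(0.677057) = 0.508110
x_3 = g(0.508110) = 0.601631
x_4 = g(0.601631) = 0.547917
x_5 = g(0.547917) = 0.578153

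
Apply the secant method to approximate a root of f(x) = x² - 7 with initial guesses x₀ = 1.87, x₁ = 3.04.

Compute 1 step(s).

f(x) = x² - 7
x₀ = 1.87, x₁ = 3.04

Secant formula: x_{n+1} = x_n - f(x_n)(x_n - x_{n-1})/(f(x_n) - f(x_{n-1}))

Iteration 1:
  f(1.870000) = -3.503100
  f(3.040000) = 2.241600
  x_2 = 3.040000 - 2.241600×(3.040000 - 1.870000)/(2.241600 - (-3.503100))
       = 2.583462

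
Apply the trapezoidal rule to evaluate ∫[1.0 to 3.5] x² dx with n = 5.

f(x) = x²
a = 1.0, b = 3.5, n = 5
h = (b - a)/n = 0.500000

Trapezoidal rule: (h/2)[f(x₀) + 2f(x₁) + 2f(x₂) + ... + f(xₙ)]

x_0 = 1.0000, f(x_0) = 1.000000, coefficient = 1
x_1 = 1.5000, f(x_1) = 2.250000, coefficient = 2
x_2 = 2.0000, f(x_2) = 4.000000, coefficient = 2
x_3 = 2.5000, f(x_3) = 6.250000, coefficient = 2
x_4 = 3.0000, f(x_4) = 9.000000, coefficient = 2
x_5 = 3.5000, f(x_5) = 12.250000, coefficient = 1

I ≈ (0.500000/2) × 56.250000 = 14.062500
Exact value: 13.958333
Error: 0.104167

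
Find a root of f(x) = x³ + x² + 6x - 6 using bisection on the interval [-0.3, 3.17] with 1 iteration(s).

f(x) = x³ + x² + 6x - 6
Initial interval: [-0.3, 3.17]

Iteration 1:
  c_1 = (-0.300000 + 3.170000)/2 = 1.435000
  f(c_1) = f(1.435000) = 7.624213
  f(a) × f(c) < 0, new interval: [-0.300000, 1.435000]

After 1 iteration(s), the approximation is c_1 = 1.435000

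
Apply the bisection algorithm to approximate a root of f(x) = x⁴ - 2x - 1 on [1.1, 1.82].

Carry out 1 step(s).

f(x) = x⁴ - 2x - 1
Initial interval: [1.1, 1.82]

Iteration 1:
  c_1 = (1.100000 + 1.820000)/2 = 1.460000
  f(c_1) = f(1.460000) = 0.623719
  f(a) × f(c) < 0, new interval: [1.100000, 1.460000]

After 1 iteration(s), the approximation is c_1 = 1.460000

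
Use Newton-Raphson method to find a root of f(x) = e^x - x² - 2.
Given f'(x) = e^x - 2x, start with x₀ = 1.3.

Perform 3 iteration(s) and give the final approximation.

f(x) = e^x - x² - 2
f'(x) = e^x - 2x
x₀ = 1.3

Newton-Raphson formula: x_{n+1} = x_n - f(x_n)/f'(x_n)

Iteration 1:
  f(1.300000) = -0.020703
  f'(1.300000) = 1.069297
  x_1 = 1.300000 - (-0.020703)/1.069297 = 1.319362
Iteration 2:
  f(1.319362) = 0.000317
  f'(1.319362) = 1.102309
  x_2 = 1.319362 - 0.000317/1.102309 = 1.319074
Iteration 3:
  f(1.319074) = 0.000000
  f'(1.319074) = 1.101808
  x_3 = 1.319074 - 0.000000/1.101808 = 1.319074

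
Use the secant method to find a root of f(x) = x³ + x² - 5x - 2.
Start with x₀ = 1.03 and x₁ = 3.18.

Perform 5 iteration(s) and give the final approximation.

f(x) = x³ + x² - 5x - 2
x₀ = 1.03, x₁ = 3.18

Secant formula: x_{n+1} = x_n - f(x_n)(x_n - x_{n-1})/(f(x_n) - f(x_{n-1}))

Iteration 1:
  f(1.030000) = -4.996373
  f(3.180000) = 24.369832
  x_2 = 3.180000 - 24.369832×(3.180000 - 1.030000)/(24.369832 - (-4.996373))
       = 1.395802
Iteration 2:
  f(3.180000) = 24.369832
  f(1.395802) = -4.311359
  x_3 = 1.395802 - (-4.311359)×(1.395802 - 3.180000)/(-4.311359 - 24.369832)
       = 1.664002
Iteration 3:
  f(1.395802) = -4.311359
  f(1.664002) = -2.943645
  x_4 = 1.664002 - (-2.943645)×(1.664002 - 1.395802)/(-2.943645 - (-4.311359))
       = 2.241235
Iteration 4:
  f(1.664002) = -2.943645
  f(2.241235) = 3.074977
  x_5 = 2.241235 - 3.074977×(2.241235 - 1.664002)/(3.074977 - (-2.943645))
       = 1.946321
Iteration 5:
  f(2.241235) = 3.074977
  f(1.946321) = -0.570458
  x_6 = 1.946321 - (-0.570458)×(1.946321 - 2.241235)/(-0.570458 - 3.074977)
       = 1.992470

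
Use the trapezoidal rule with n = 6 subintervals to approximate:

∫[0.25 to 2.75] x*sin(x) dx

f(x) = x*sin(x)
a = 0.25, b = 2.75, n = 6
h = (b - a)/n = 0.416667

Trapezoidal rule: (h/2)[f(x₀) + 2f(x₁) + 2f(x₂) + ... + f(xₙ)]

x_0 = 0.2500, f(x_0) = 0.061851, coefficient = 1
x_1 = 0.6667, f(x_1) = 0.412247, coefficient = 2
x_2 = 1.0833, f(x_2) = 0.957151, coefficient = 2
x_3 = 1.5000, f(x_3) = 1.496242, coefficient = 2
x_4 = 1.9167, f(x_4) = 1.803163, coefficient = 2
x_5 = 2.3333, f(x_5) = 1.687200, coefficient = 2
x_6 = 2.7500, f(x_6) = 1.049568, coefficient = 1

I ≈ (0.416667/2) × 13.823426 = 2.879880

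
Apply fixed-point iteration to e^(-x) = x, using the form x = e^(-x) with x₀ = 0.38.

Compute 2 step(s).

Equation: e^(-x) = x
Fixed-point form: x = e^(-x)
x₀ = 0.38

x_1 = g(0.380000) = 0.683861
x_2 = g(0.683861) = 0.504665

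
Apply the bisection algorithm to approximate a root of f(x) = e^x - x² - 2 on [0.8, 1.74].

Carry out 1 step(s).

f(x) = e^x - x² - 2
Initial interval: [0.8, 1.74]

Iteration 1:
  c_1 = (0.800000 + 1.740000)/2 = 1.270000
  f(c_1) = f(1.270000) = -0.052047
  f(a) × f(c) ≥ 0, new interval: [1.270000, 1.740000]

After 1 iteration(s), the approximation is c_1 = 1.270000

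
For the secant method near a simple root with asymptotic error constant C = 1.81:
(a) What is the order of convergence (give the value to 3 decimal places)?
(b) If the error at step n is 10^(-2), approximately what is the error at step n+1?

(a) Secant method has superlinear convergence with order φ = (1+√5)/2 ≈ 1.618.
    This means |e_{n+1}| ≈ C|e_n|^1.618.

(b) With |e_n| = 10^(-2) and C = 1.81:
    |e_{n+1}| ≈ 1.81 × (10^(-2))^1.618 = 1.81 × 10^(-3.24)

(a) ≈ 1.618 (golden ratio); (b) |e_{n+1}| ≈ 1.051e-03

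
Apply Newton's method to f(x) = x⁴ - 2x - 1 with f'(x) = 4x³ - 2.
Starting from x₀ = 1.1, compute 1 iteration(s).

f(x) = x⁴ - 2x - 1
f'(x) = 4x³ - 2
x₀ = 1.1

Newton-Raphson formula: x_{n+1} = x_n - f(x_n)/f'(x_n)

Iteration 1:
  f(1.100000) = -1.735900
  f'(1.100000) = 3.324000
  x_1 = 1.100000 - (-1.735900)/3.324000 = 1.622232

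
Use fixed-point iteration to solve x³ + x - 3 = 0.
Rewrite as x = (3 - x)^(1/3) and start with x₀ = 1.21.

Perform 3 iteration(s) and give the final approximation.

Equation: x³ + x - 3 = 0
Fixed-point form: x = (3 - x)^(1/3)
x₀ = 1.21

x_1 = g(1.210000) = 1.214184
x_2 = g(1.214184) = 1.213237
x_3 = g(1.213237) = 1.213451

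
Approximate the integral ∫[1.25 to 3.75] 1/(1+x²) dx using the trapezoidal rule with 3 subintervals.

f(x) = 1/(1+x²)
a = 1.25, b = 3.75, n = 3
h = (b - a)/n = 0.833333

Trapezoidal rule: (h/2)[f(x₀) + 2f(x₁) + 2f(x₂) + ... + f(xₙ)]

x_0 = 1.2500, f(x_0) = 0.390244, coefficient = 1
x_1 = 2.0833, f(x_1) = 0.187256, coefficient = 2
x_2 = 2.9167, f(x_2) = 0.105186, coefficient = 2
x_3 = 3.7500, f(x_3) = 0.066390, coefficient = 1

I ≈ (0.833333/2) × 1.041519 = 0.433966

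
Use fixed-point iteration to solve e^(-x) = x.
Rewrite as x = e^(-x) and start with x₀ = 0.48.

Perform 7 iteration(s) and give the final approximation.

Equation: e^(-x) = x
Fixed-point form: x = e^(-x)
x₀ = 0.48

x_1 = g(0.480000) = 0.618783
x_2 = g(0.618783) = 0.538599
x_3 = g(0.538599) = 0.583565
x_4 = g(0.583565) = 0.557906
x_5 = g(0.557906) = 0.572407
x_6 = g(0.572407) = 0.564166
x_7 = g(0.564166) = 0.568834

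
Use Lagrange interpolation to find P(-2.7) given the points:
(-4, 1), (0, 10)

Lagrange interpolation formula:
P(x) = Σ yᵢ × Lᵢ(x)
where Lᵢ(x) = Π_{j≠i} (x - xⱼ)/(xᵢ - xⱼ)

L_0(-2.7) = (-2.7 - 0)/(-4 - 0) = 0.675000
L_1(-2.7) = (-2.7 - (-4))/(0 - (-4)) = 0.325000

P(-2.7) = 1×L_0(-2.7) + 10×L_1(-2.7)
P(-2.7) = 3.925000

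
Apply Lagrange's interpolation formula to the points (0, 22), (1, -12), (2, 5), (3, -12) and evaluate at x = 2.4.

Lagrange interpolation formula:
P(x) = Σ yᵢ × Lᵢ(x)
where Lᵢ(x) = Π_{j≠i} (x - xⱼ)/(xᵢ - xⱼ)

L_0(2.4) = (2.4 - 1)/(0 - 1) × (2.4 - 2)/(0 - 2) × (2.4 - 3)/(0 - 3) = 0.056000
L_1(2.4) = (2.4 - 0)/(1 - 0) × (2.4 - 2)/(1 - 2) × (2.4 - 3)/(1 - 3) = -0.288000
L_2(2.4) = (2.4 - 0)/(2 - 0) × (2.4 - 1)/(2 - 1) × (2.4 - 3)/(2 - 3) = 1.008000
L_3(2.4) = (2.4 - 0)/(3 - 0) × (2.4 - 1)/(3 - 1) × (2.4 - 2)/(3 - 2) = 0.224000

P(2.4) = 22×L_0(2.4) + (-12)×L_1(2.4) + 5×L_2(2.4) + (-12)×L_3(2.4)
P(2.4) = 7.040000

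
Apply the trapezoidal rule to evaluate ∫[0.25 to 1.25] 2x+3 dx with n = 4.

f(x) = 2x+3
a = 0.25, b = 1.25, n = 4
h = (b - a)/n = 0.250000

Trapezoidal rule: (h/2)[f(x₀) + 2f(x₁) + 2f(x₂) + ... + f(xₙ)]

x_0 = 0.2500, f(x_0) = 3.500000, coefficient = 1
x_1 = 0.5000, f(x_1) = 4.000000, coefficient = 2
x_2 = 0.7500, f(x_2) = 4.500000, coefficient = 2
x_3 = 1.0000, f(x_3) = 5.000000, coefficient = 2
x_4 = 1.2500, f(x_4) = 5.500000, coefficient = 1

I ≈ (0.250000/2) × 36.000000 = 4.500000
Exact value: 4.500000
Error: 0.000000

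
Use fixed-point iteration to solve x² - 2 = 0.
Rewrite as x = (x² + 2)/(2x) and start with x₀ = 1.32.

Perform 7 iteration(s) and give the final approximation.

Equation: x² - 2 = 0
Fixed-point form: x = (x² + 2)/(2x)
x₀ = 1.32

x_1 = g(1.320000) = 1.417576
x_2 = g(1.417576) = 1.414218
x_3 = g(1.414218) = 1.414214
x_4 = g(1.414214) = 1.414214
x_5 = g(1.414214) = 1.414214
x_6 = g(1.414214) = 1.414214
x_7 = g(1.414214) = 1.414214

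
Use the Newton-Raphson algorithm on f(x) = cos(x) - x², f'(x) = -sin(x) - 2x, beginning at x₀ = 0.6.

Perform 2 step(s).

f(x) = cos(x) - x²
f'(x) = -sin(x) - 2x
x₀ = 0.6

Newton-Raphson formula: x_{n+1} = x_n - f(x_n)/f'(x_n)

Iteration 1:
  f(0.600000) = 0.465336
  f'(0.600000) = -1.764642
  x_1 = 0.600000 - 0.465336/(-1.764642) = 0.863700
Iteration 2:
  f(0.863700) = -0.096348
  f'(0.863700) = -2.487650
  x_2 = 0.863700 - (-0.096348)/(-2.487650) = 0.824969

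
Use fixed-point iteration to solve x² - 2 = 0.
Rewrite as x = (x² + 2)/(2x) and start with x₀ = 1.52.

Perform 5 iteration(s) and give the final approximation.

Equation: x² - 2 = 0
Fixed-point form: x = (x² + 2)/(2x)
x₀ = 1.52

x_1 = g(1.520000) = 1.417895
x_2 = g(1.417895) = 1.414218
x_3 = g(1.414218) = 1.414214
x_4 = g(1.414214) = 1.414214
x_5 = g(1.414214) = 1.414214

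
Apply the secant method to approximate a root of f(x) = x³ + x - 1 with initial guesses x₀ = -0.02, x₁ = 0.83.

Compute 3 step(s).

f(x) = x³ + x - 1
x₀ = -0.02, x₁ = 0.83

Secant formula: x_{n+1} = x_n - f(x_n)(x_n - x_{n-1})/(f(x_n) - f(x_{n-1}))

Iteration 1:
  f(-0.020000) = -1.020008
  f(0.830000) = 0.401787
  x_2 = 0.830000 - 0.401787×(0.830000 - (-0.020000))/(0.401787 - (-1.020008))
       = 0.589797
Iteration 2:
  f(0.830000) = 0.401787
  f(0.589797) = -0.205035
  x_3 = 0.589797 - (-0.205035)×(0.589797 - 0.830000)/(-0.205035 - 0.401787)
       = 0.670958
Iteration 3:
  f(0.589797) = -0.205035
  f(0.670958) = -0.026987
  x_4 = 0.670958 - (-0.026987)×(0.670958 - 0.589797)/(-0.026987 - (-0.205035))
       = 0.683260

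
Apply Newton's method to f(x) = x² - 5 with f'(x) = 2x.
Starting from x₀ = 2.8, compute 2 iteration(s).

f(x) = x² - 5
f'(x) = 2x
x₀ = 2.8

Newton-Raphson formula: x_{n+1} = x_n - f(x_n)/f'(x_n)

Iteration 1:
  f(2.800000) = 2.840000
  f'(2.800000) = 5.600000
  x_1 = 2.800000 - 2.840000/5.600000 = 2.292857
Iteration 2:
  f(2.292857) = 0.257194
  f'(2.292857) = 4.585714
  x_2 = 2.292857 - 0.257194/4.585714 = 2.236771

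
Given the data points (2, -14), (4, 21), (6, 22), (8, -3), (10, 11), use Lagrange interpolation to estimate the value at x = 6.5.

Lagrange interpolation formula:
P(x) = Σ yᵢ × Lᵢ(x)
where Lᵢ(x) = Π_{j≠i} (x - xⱼ)/(xᵢ - xⱼ)

L_0(6.5) = (6.5 - 4)/(2 - 4) × (6.5 - 6)/(2 - 6) × (6.5 - 8)/(2 - 8) × (6.5 - 10)/(2 - 10) = 0.017090
L_1(6.5) = (6.5 - 2)/(4 - 2) × (6.5 - 6)/(4 - 6) × (6.5 - 8)/(4 - 8) × (6.5 - 10)/(4 - 10) = -0.123047
L_2(6.5) = (6.5 - 2)/(6 - 2) × (6.5 - 4)/(6 - 4) × (6.5 - 8)/(6 - 8) × (6.5 - 10)/(6 - 10) = 0.922852
L_3(6.5) = (6.5 - 2)/(8 - 2) × (6.5 - 4)/(8 - 4) × (6.5 - 6)/(8 - 6) × (6.5 - 10)/(8 - 10) = 0.205078
L_4(6.5) = (6.5 - 2)/(10 - 2) × (6.5 - 4)/(10 - 4) × (6.5 - 6)/(10 - 6) × (6.5 - 8)/(10 - 8) = -0.021973

P(6.5) = (-14)×L_0(6.5) + 21×L_1(6.5) + 22×L_2(6.5) + (-3)×L_3(6.5) + 11×L_4(6.5)
P(6.5) = 16.622559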